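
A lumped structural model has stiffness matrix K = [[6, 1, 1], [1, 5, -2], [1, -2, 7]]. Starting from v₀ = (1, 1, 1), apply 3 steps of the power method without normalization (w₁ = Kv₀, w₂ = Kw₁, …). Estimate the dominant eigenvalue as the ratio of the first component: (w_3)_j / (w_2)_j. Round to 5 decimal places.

w1 = Kv₀ = (6·1 + 1·1 + 1·1; 1·1 + 5·1 + (-2)·1; 1·1 + (-2)·1 + 7·1) = (8, 4, 6)
w2 = Kw1 = (6·8 + 1·4 + 1·6; 1·8 + 5·4 + (-2)·6; 1·8 + (-2)·4 + 7·6) = (58, 16, 42)
w3 = Kw2 = (406, 54, 320)
Ratio at component: 406 / 58 = 7.00000

λ ≈ 7.00000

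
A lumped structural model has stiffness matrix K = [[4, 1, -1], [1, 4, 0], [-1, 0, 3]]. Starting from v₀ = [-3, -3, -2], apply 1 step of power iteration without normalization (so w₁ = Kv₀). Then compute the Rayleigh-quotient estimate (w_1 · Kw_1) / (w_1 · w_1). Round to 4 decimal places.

λ ≈ 4.7519

w1 = Kv₀ = (4·(-3) + 1·(-3) + (-1)·(-2); 1·(-3) + 4·(-3) + 0·(-2); (-1)·(-3) + 0·(-3) + 3·(-2)) = (-13, -15, -3)
Kw1 = (-64, -73, 4)
w1·Kw1 = (-13)·(-64) + (-15)·(-73) + (-3)·4 = 1915; w1·w1 = (-13)·(-13) + (-15)·(-15) + (-3)·(-3) = 403
λ ≈ 1915/403 = 4.7519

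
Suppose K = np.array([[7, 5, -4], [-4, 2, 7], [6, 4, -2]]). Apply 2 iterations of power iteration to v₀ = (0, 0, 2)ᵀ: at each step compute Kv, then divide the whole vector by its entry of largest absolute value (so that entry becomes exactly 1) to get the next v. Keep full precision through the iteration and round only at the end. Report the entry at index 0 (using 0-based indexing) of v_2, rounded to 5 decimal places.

0.93750

Kv0 = (-8.000000, 14.000000, -4.000000); divide by 14.000000 → v1 = (-0.571429, 1.000000, -0.285714)
Kv1 = (2.142857, 2.285714, 1.142857); divide by 2.285714 → v2 = (0.937500, 1.000000, 0.500000)
Requested entry of v2: 30/32 = 0.93750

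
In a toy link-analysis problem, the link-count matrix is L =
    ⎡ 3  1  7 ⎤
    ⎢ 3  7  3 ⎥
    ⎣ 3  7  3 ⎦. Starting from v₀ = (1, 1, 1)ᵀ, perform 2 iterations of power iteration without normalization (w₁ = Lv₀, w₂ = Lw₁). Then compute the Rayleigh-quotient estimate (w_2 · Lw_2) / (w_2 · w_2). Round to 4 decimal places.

w1 = Lv₀ = (11, 13, 13)
w2 = Lw1 = (137, 163, 163)
Lw2 = (1715, 2041, 2041)
w2·Lw2 = 137·1715 + 163·2041 + 163·2041 = 900321; w2·w2 = 137·137 + 163·163 + 163·163 = 71907
λ ≈ 900321/71907 = 12.5206

λ ≈ 12.5206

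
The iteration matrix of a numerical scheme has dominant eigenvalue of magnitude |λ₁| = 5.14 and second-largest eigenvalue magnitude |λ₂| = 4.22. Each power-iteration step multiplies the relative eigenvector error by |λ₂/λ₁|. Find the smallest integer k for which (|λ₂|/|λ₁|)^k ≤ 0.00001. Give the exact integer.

|λ₂/λ₁| = 4.22/5.14 = 0.82101
Need k ≥ ln(0.00001) / ln(0.82101) = -11.5129 / -0.1972 ≈ 58.377
Smallest integer k satisfying the bound: 59

59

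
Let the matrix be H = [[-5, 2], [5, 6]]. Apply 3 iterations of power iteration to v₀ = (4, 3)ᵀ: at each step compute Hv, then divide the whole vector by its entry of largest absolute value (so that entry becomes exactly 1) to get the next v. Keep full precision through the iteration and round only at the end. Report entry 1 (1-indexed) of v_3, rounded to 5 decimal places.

-0.24672

Hv0 = (-14.000000, 38.000000); divide by 38.000000 → v1 = (-0.368421, 1.000000)
Hv1 = (3.842105, 4.157895); divide by 4.157895 → v2 = (0.924051, 1.000000)
Hv2 = (-2.620253, 10.620253); divide by 10.620253 → v3 = (-0.246722, 1.000000)
Requested entry of v3: -414/1678 = -0.24672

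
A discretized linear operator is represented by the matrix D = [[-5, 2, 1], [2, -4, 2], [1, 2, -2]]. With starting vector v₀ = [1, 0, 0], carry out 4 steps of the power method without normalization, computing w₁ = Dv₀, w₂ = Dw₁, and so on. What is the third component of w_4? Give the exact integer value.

w1 = Dv₀ = (-5, 2, 1)
w2 = Dw1 = (30, -16, -3)
w3 = Dw2 = (-185, 118, 4)
w4 = Dw3 = (1165, -834, 43)
The requested component of w4 is 43.

43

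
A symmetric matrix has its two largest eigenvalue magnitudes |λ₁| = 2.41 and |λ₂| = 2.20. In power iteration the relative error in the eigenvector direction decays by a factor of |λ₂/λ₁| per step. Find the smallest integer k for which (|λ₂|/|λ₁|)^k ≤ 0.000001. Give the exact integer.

152

|λ₂/λ₁| = 2.20/2.41 = 0.91286
Need k ≥ ln(0.000001) / ln(0.91286) = -13.8155 / -0.0912 ≈ 151.537
Smallest integer k satisfying the bound: 152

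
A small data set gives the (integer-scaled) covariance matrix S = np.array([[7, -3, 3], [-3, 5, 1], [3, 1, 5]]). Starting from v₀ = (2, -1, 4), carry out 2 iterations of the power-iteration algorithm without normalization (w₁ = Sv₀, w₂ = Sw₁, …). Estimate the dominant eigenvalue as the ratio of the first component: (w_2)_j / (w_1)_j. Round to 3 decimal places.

10.310

w1 = Sv₀ = (7·2 + (-3)·(-1) + 3·4; (-3)·2 + 5·(-1) + 1·4; 3·2 + 1·(-1) + 5·4) = (29, -7, 25)
w2 = Sw1 = (7·29 + (-3)·(-7) + 3·25; (-3)·29 + 5·(-7) + 1·25; 3·29 + 1·(-7) + 5·25) = (299, -97, 205)
Ratio at component: 299 / 29 = 10.310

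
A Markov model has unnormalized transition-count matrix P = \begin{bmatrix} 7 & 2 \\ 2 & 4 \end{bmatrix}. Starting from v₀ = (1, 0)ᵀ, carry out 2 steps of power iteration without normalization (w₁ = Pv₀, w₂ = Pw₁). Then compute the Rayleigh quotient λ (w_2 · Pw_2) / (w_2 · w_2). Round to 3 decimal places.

λ ≈ 7.975

w1 = Pv₀ = (7·1 + 2·0; 2·1 + 4·0) = (7, 2)
w2 = Pw1 = (7·7 + 2·2; 2·7 + 4·2) = (53, 22)
Pw2 = (415, 194)
w2·Pw2 = 53·415 + 22·194 = 26263; w2·w2 = 53·53 + 22·22 = 3293
λ ≈ 26263/3293 = 7.975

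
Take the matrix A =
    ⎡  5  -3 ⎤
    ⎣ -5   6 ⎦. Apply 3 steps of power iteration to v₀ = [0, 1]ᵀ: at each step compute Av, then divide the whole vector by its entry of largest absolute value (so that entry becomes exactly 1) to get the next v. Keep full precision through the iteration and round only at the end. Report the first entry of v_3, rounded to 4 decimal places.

Av0 = (-3.00000, 6.00000); divide by 6.00000 → v1 = (-0.50000, 1.00000)
Av1 = (-5.50000, 8.50000); divide by 8.50000 → v2 = (-0.64706, 1.00000)
Av2 = (-6.23529, 9.23529); divide by 9.23529 → v3 = (-0.67516, 1.00000)
Requested entry of v3: -318/471 = -0.6752

-0.6752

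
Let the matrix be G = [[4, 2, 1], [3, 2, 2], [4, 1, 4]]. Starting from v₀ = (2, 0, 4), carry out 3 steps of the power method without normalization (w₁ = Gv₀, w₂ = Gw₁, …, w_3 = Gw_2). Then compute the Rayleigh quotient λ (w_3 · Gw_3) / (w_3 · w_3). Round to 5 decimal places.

w1 = Gv₀ = (4·2 + 2·0 + 1·4; 3·2 + 2·0 + 2·4; 4·2 + 1·0 + 4·4) = (12, 14, 24)
w2 = Gw1 = (4·12 + 2·14 + 1·24; 3·12 + 2·14 + 2·24; 4·12 + 1·14 + 4·24) = (100, 112, 158)
w3 = Gw2 = (782, 840, 1144)
Gw3 = (5952, 6314, 8544)
w3·Gw3 = 782·5952 + 840·6314 + 1144·8544 = 19732560; w3·w3 = 782·782 + 840·840 + 1144·1144 = 2625860
λ ≈ 19732560/2625860 = 7.51470

7.51470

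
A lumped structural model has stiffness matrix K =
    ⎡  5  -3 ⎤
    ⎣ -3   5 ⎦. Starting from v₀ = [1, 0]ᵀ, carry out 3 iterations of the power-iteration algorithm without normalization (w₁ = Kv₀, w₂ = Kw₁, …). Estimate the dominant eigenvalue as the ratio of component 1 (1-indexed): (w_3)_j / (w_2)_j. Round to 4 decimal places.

w1 = Kv₀ = (5, -3)
w2 = Kw1 = (34, -30)
w3 = Kw2 = (260, -252)
Ratio at component: 260 / 34 = 7.6471

λ ≈ 7.6471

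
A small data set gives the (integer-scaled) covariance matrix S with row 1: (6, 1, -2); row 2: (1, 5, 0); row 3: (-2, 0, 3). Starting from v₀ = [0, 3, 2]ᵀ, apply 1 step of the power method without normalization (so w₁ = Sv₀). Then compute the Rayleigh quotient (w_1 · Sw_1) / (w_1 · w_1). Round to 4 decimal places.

w1 = Sv₀ = (6·0 + 1·3 + (-2)·2; 1·0 + 5·3 + 0·2; (-2)·0 + 0·3 + 3·2) = (-1, 15, 6)
Sw1 = (-3, 74, 20)
w1·Sw1 = (-1)·(-3) + 15·74 + 6·20 = 1233; w1·w1 = (-1)·(-1) + 15·15 + 6·6 = 262
λ ≈ 1233/262 = 4.7061

4.7061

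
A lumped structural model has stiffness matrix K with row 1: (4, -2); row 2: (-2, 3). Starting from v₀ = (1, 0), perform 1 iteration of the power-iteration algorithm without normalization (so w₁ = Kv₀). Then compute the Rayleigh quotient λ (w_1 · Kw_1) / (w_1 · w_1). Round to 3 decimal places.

w1 = Kv₀ = (4, -2)
Kw1 = (20, -14)
w1·Kw1 = 4·20 + (-2)·(-14) = 108; w1·w1 = 4·4 + (-2)·(-2) = 20
λ ≈ 108/20 = 5.400

λ ≈ 5.400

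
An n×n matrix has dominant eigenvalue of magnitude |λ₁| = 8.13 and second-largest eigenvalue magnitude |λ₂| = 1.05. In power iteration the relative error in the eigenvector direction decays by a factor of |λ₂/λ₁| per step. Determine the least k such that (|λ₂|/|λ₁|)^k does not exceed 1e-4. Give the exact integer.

|λ₂/λ₁| = 1.05/8.13 = 0.12915
Need k ≥ ln(1e-4) / ln(0.12915) = -9.2103 / -2.0468 ≈ 4.500
Smallest integer k satisfying the bound: 5

5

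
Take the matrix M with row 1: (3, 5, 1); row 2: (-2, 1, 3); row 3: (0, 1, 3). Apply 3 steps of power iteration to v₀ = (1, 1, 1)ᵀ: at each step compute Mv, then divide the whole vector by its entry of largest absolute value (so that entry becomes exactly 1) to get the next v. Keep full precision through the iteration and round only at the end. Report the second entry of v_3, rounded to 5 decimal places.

Mv0 = (9.000000, 2.000000, 4.000000); divide by 9.000000 → v1 = (1.000000, 0.222222, 0.444444)
Mv1 = (4.555556, -0.444444, 1.555556); divide by 4.555556 → v2 = (1.000000, -0.097561, 0.341463)
Mv2 = (2.853659, -1.073171, 0.926829); divide by 2.853659 → v3 = (1.000000, -0.376068, 0.324786)
Requested entry of v3: -44/117 = -0.37607

-0.37607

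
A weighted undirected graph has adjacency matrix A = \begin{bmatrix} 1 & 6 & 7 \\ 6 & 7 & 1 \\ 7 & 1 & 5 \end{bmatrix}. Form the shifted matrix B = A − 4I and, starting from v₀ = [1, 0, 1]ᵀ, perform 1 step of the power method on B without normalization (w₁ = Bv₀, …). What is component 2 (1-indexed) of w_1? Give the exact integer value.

7

B = A − 4I has rows (-3, 6, 7); (6, 3, 1); (7, 1, 1)
w1 = Bv₀ = (4, 7, 8)
Requested component of w1: 7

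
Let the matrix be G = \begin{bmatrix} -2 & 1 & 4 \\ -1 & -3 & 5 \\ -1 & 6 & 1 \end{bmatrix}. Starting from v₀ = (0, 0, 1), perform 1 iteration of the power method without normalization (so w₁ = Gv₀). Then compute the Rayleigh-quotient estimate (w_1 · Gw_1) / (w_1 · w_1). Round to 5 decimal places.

w1 = Gv₀ = (4, 5, 1)
Gw1 = (1, -14, 27)
w1·Gw1 = 4·1 + 5·(-14) + 1·27 = -39; w1·w1 = 4·4 + 5·5 + 1·1 = 42
λ ≈ -39/42 = -0.92857

λ ≈ -0.92857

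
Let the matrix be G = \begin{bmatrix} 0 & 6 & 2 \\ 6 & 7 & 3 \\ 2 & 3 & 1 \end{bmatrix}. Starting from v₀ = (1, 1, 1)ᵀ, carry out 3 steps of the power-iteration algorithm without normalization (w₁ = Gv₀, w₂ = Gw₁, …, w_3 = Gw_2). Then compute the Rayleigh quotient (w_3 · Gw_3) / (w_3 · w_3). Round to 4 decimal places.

λ ≈ 11.6603

w1 = Gv₀ = (8, 16, 6)
w2 = Gw1 = (108, 178, 70)
w3 = Gw2 = (1208, 2104, 820)
Gw3 = (14264, 24436, 9548)
w3·Gw3 = 1208·14264 + 2104·24436 + 820·9548 = 76473616; w3·w3 = 1208·1208 + 2104·2104 + 820·820 = 6558480
λ ≈ 76473616/6558480 = 11.6603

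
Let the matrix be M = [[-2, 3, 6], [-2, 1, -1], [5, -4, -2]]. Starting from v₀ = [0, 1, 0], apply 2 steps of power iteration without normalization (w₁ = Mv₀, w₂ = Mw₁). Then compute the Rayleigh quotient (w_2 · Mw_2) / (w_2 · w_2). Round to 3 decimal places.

-7.058

w1 = Mv₀ = ((-2)·0 + 3·1 + 6·0; (-2)·0 + 1·1 + (-1)·0; 5·0 + (-4)·1 + (-2)·0) = (3, 1, -4)
w2 = Mw1 = ((-2)·3 + 3·1 + 6·(-4); (-2)·3 + 1·1 + (-1)·(-4); 5·3 + (-4)·1 + (-2)·(-4)) = (-27, -1, 19)
Mw2 = (165, 34, -169)
w2·Mw2 = (-27)·165 + (-1)·34 + 19·(-169) = -7700; w2·w2 = (-27)·(-27) + (-1)·(-1) + 19·19 = 1091
λ ≈ -7700/1091 = -7.058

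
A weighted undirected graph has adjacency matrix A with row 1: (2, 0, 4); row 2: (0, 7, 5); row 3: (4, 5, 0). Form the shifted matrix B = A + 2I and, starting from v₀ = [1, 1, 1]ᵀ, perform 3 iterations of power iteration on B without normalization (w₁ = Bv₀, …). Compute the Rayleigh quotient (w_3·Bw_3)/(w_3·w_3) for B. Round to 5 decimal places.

B = A + 2I has rows (4, 0, 4); (0, 9, 5); (4, 5, 2)
w1 = Bv₀ = (4·1 + 0·1 + 4·1; 0·1 + 9·1 + 5·1; 4·1 + 5·1 + 2·1) = (8, 14, 11)
w2 = Bw1 = (4·8 + 0·14 + 4·11; 0·8 + 9·14 + 5·11; 4·8 + 5·14 + 2·11) = (76, 181, 124)
w3 = Bw2 = (800, 2249, 1457)
Bw3 = (9028, 27526, 17359)
w3·Bw3 = 94420437; w3·w3 = 7820850; μ ≈ 94420437/7820850 = 12.07291

μ ≈ 12.07291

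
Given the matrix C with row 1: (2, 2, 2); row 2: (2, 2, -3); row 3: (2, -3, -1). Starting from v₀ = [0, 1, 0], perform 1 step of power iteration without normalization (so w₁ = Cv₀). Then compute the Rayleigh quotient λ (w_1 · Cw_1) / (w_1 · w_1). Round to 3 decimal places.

w1 = Cv₀ = (2, 2, -3)
Cw1 = (2, 17, 1)
w1·Cw1 = 2·2 + 2·17 + (-3)·1 = 35; w1·w1 = 2·2 + 2·2 + (-3)·(-3) = 17
λ ≈ 35/17 = 2.059

λ ≈ 2.059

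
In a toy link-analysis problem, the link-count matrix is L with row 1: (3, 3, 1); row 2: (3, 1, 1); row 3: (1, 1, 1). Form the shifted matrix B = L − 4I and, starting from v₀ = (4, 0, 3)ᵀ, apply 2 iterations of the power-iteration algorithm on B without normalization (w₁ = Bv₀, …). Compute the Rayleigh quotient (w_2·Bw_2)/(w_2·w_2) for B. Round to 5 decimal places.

μ ≈ -4.94560

B = L − 4I has rows (-1, 3, 1); (3, -3, 1); (1, 1, -3)
w1 = Bv₀ = ((-1)·4 + 3·0 + 1·3; 3·4 + (-3)·0 + 1·3; 1·4 + 1·0 + (-3)·3) = (-1, 15, -5)
w2 = Bw1 = ((-1)·(-1) + 3·15 + 1·(-5); 3·(-1) + (-3)·15 + 1·(-5); 1·(-1) + 1·15 + (-3)·(-5)) = (41, -53, 29)
Bw2 = (-171, 311, -99)
w2·Bw2 = -26365; w2·w2 = 5331; μ ≈ -26365/5331 = -4.94560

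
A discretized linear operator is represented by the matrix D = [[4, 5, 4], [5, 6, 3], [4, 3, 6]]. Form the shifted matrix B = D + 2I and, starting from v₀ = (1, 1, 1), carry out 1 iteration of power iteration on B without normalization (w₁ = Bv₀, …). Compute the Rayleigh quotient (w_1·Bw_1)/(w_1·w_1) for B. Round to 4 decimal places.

μ ≈ 15.3513

B = D + 2I has rows (6, 5, 4); (5, 8, 3); (4, 3, 8)
w1 = Bv₀ = (6·1 + 5·1 + 4·1; 5·1 + 8·1 + 3·1; 4·1 + 3·1 + 8·1) = (15, 16, 15)
Bw1 = (230, 248, 228)
w1·Bw1 = 10838; w1·w1 = 706; μ ≈ 10838/706 = 15.3513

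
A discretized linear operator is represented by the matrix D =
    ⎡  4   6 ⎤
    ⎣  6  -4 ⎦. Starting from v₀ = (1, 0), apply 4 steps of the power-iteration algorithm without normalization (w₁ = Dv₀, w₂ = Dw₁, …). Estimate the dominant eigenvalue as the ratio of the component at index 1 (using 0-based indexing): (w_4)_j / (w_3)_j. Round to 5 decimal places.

λ ≈ 0.00000

w1 = Dv₀ = (4·1 + 6·0; 6·1 + (-4)·0) = (4, 6)
w2 = Dw1 = (4·4 + 6·6; 6·4 + (-4)·6) = (52, 0)
w3 = Dw2 = (208, 312)
w4 = Dw3 = (2704, 0)
Ratio at component: 0 / 312 = 0.00000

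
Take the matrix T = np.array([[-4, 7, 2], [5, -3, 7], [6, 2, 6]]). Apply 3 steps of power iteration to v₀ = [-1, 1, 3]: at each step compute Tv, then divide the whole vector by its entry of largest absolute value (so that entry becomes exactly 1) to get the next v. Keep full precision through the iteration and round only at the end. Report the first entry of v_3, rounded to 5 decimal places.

0.65809

Tv0 = (17.000000, 13.000000, 14.000000); divide by 17.000000 → v1 = (1.000000, 0.764706, 0.823529)
Tv1 = (3.000000, 8.470588, 12.470588); divide by 12.470588 → v2 = (0.240566, 0.679245, 1.000000)
Tv2 = (5.792453, 6.165094, 8.801887); divide by 8.801887 → v3 = (0.658092, 0.700429, 1.000000)
Requested entry of v3: 1228/1866 = 0.65809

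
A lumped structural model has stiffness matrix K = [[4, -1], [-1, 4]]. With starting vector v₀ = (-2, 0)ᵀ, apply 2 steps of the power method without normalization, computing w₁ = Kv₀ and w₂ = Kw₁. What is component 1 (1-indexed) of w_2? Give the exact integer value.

w1 = Kv₀ = (4·(-2) + (-1)·0; (-1)·(-2) + 4·0) = (-8, 2)
w2 = Kw1 = (4·(-8) + (-1)·2; (-1)·(-8) + 4·2) = (-34, 16)
The requested component of w2 is -34.

-34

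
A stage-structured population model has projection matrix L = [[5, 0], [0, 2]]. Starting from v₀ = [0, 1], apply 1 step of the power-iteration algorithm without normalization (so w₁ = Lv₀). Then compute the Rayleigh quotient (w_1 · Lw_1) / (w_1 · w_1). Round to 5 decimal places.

w1 = Lv₀ = (5·0 + 0·1; 0·0 + 2·1) = (0, 2)
Lw1 = (0, 4)
w1·Lw1 = 0·0 + 2·4 = 8; w1·w1 = 0·0 + 2·2 = 4
λ ≈ 8/4 = 2.00000

λ ≈ 2.00000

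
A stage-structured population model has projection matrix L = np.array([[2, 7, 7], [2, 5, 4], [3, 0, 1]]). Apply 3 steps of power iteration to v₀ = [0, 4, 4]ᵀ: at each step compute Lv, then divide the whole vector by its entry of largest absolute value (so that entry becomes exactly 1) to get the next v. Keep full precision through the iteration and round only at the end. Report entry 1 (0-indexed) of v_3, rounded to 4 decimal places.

Lv0 = (56.00000, 36.00000, 4.00000); divide by 56.00000 → v1 = (1.00000, 0.64286, 0.07143)
Lv1 = (7.00000, 5.50000, 3.07143); divide by 7.00000 → v2 = (1.00000, 0.78571, 0.43878)
Lv2 = (10.57143, 7.68367, 3.43878); divide by 10.57143 → v3 = (1.00000, 0.72683, 0.32529)
Requested entry of v3: 3012/4144 = 0.7268

0.7268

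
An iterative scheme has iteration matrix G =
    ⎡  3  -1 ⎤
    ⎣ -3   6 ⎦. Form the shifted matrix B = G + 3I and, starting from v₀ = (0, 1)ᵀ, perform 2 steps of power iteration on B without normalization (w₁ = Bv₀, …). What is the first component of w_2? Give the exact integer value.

B = G + 3I has rows (6, -1); (-3, 9)
w1 = Bv₀ = (-1, 9)
w2 = Bw1 = (-15, 84)
Requested component of w2: -15

-15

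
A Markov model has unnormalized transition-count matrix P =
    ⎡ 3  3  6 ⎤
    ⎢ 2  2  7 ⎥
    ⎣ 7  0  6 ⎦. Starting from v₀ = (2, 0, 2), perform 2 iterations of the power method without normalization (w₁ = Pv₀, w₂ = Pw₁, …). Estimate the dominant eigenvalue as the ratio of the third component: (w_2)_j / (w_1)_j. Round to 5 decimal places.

λ ≈ 10.84615

w1 = Pv₀ = (3·2 + 3·0 + 6·2; 2·2 + 2·0 + 7·2; 7·2 + 0·0 + 6·2) = (18, 18, 26)
w2 = Pw1 = (3·18 + 3·18 + 6·26; 2·18 + 2·18 + 7·26; 7·18 + 0·18 + 6·26) = (264, 254, 282)
Ratio at component: 282 / 26 = 10.84615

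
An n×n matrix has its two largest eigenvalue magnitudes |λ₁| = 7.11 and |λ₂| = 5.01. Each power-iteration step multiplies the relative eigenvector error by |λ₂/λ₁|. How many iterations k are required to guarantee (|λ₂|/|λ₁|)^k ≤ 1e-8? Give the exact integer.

53

|λ₂/λ₁| = 5.01/7.11 = 0.70464
Need k ≥ ln(1e-8) / ln(0.70464) = -18.4207 / -0.3501 ≈ 52.621
Smallest integer k satisfying the bound: 53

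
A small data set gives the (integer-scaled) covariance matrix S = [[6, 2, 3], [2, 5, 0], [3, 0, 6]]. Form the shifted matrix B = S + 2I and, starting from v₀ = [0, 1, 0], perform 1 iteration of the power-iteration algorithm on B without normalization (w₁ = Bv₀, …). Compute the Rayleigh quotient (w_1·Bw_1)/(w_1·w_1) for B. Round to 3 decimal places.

B = S + 2I has rows (8, 2, 3); (2, 7, 0); (3, 0, 8)
w1 = Bv₀ = (2, 7, 0)
Bw1 = (30, 53, 6)
w1·Bw1 = 431; w1·w1 = 53; μ ≈ 431/53 = 8.132

μ ≈ 8.132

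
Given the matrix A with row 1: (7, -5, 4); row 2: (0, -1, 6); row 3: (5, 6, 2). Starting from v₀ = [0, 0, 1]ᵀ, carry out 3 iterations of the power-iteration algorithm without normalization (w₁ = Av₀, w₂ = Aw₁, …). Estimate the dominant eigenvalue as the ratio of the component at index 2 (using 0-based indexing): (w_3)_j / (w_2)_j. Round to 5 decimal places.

w1 = Av₀ = (4, 6, 2)
w2 = Aw1 = (6, 6, 60)
w3 = Aw2 = (252, 354, 186)
Ratio at component: 186 / 60 = 3.10000

λ ≈ 3.10000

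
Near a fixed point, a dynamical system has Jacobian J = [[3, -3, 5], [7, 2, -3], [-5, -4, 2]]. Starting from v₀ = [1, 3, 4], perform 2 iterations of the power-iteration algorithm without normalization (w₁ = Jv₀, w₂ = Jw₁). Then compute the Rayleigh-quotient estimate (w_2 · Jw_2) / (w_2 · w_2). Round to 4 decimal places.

w1 = Jv₀ = (3·1 + (-3)·3 + 5·4; 7·1 + 2·3 + (-3)·4; (-5)·1 + (-4)·3 + 2·4) = (14, 1, -9)
w2 = Jw1 = (3·14 + (-3)·1 + 5·(-9); 7·14 + 2·1 + (-3)·(-9); (-5)·14 + (-4)·1 + 2·(-9)) = (-6, 127, -92)
Jw2 = (-859, 488, -662)
w2·Jw2 = (-6)·(-859) + 127·488 + (-92)·(-662) = 128034; w2·w2 = (-6)·(-6) + 127·127 + (-92)·(-92) = 24629
λ ≈ 128034/24629 = 5.1985

λ ≈ 5.1985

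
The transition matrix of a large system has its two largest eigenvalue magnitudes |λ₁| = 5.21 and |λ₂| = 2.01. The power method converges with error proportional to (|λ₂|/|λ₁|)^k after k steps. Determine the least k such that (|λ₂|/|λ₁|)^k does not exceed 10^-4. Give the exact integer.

|λ₂/λ₁| = 2.01/5.21 = 0.38580
Need k ≥ ln(10^-4) / ln(0.38580) = -9.2103 / -0.9524 ≈ 9.670
Smallest integer k satisfying the bound: 10

10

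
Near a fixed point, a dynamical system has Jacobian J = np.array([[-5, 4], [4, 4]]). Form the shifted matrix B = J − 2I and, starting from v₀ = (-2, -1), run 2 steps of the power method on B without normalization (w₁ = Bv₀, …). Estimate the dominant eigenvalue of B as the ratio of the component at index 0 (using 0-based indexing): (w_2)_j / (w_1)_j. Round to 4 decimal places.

B = J − 2I has rows (-7, 4); (4, 2)
w1 = Bv₀ = (10, -10)
w2 = Bw1 = (-110, 20)
Ratio: -110/10 = -11.0000

μ ≈ -11.0000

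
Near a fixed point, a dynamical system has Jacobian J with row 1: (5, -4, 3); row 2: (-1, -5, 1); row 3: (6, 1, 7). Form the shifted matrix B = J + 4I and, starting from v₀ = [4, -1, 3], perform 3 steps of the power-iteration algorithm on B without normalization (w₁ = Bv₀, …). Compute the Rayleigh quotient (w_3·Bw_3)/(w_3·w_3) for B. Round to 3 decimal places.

μ ≈ 14.418

B = J + 4I has rows (9, -4, 3); (-1, -1, 1); (6, 1, 11)
w1 = Bv₀ = (9·4 + (-4)·(-1) + 3·3; (-1)·4 + (-1)·(-1) + 1·3; 6·4 + 1·(-1) + 11·3) = (49, 0, 56)
w2 = Bw1 = (9·49 + (-4)·0 + 3·56; (-1)·49 + (-1)·0 + 1·56; 6·49 + 1·0 + 11·56) = (609, 7, 910)
w3 = Bw2 = (8183, 294, 13671)
Bw3 = (113484, 5194, 199773)
w3·Bw3 = 3661263291; w3·w3 = 253944166; μ ≈ 3661263291/253944166 = 14.418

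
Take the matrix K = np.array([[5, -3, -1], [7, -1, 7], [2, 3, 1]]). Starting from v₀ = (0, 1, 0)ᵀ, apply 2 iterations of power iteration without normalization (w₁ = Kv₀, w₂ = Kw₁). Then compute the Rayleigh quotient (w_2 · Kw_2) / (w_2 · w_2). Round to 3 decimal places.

w1 = Kv₀ = (5·0 + (-3)·1 + (-1)·0; 7·0 + (-1)·1 + 7·0; 2·0 + 3·1 + 1·0) = (-3, -1, 3)
w2 = Kw1 = (5·(-3) + (-3)·(-1) + (-1)·3; 7·(-3) + (-1)·(-1) + 7·3; 2·(-3) + 3·(-1) + 1·3) = (-15, 1, -6)
Kw2 = (-72, -148, -33)
w2·Kw2 = (-15)·(-72) + 1·(-148) + (-6)·(-33) = 1130; w2·w2 = (-15)·(-15) + 1·1 + (-6)·(-6) = 262
λ ≈ 1130/262 = 4.313

4.313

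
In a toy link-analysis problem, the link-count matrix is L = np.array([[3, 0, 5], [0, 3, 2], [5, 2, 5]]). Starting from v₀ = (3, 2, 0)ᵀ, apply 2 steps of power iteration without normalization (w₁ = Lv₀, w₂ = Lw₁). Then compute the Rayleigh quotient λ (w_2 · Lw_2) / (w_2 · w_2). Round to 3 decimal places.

w1 = Lv₀ = (3·3 + 0·2 + 5·0; 0·3 + 3·2 + 2·0; 5·3 + 2·2 + 5·0) = (9, 6, 19)
w2 = Lw1 = (3·9 + 0·6 + 5·19; 0·9 + 3·6 + 2·19; 5·9 + 2·6 + 5·19) = (122, 56, 152)
Lw2 = (1126, 472, 1482)
w2·Lw2 = 122·1126 + 56·472 + 152·1482 = 389068; w2·w2 = 122·122 + 56·56 + 152·152 = 41124
λ ≈ 389068/41124 = 9.461

9.461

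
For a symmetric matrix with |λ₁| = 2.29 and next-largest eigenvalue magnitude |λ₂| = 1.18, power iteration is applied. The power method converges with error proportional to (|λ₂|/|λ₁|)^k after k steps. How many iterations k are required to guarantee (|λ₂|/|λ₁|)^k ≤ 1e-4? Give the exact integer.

14

|λ₂/λ₁| = 1.18/2.29 = 0.51528
Need k ≥ ln(1e-4) / ln(0.51528) = -9.2103 / -0.6630 ≈ 13.891
Smallest integer k satisfying the bound: 14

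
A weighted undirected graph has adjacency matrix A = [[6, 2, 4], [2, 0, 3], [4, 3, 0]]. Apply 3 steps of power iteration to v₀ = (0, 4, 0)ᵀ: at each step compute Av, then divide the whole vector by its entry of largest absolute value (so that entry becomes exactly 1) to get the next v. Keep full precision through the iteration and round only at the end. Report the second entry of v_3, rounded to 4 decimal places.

Av0 = (8.00000, 0.00000, 12.00000); divide by 12.00000 → v1 = (0.66667, 0.00000, 1.00000)
Av1 = (8.00000, 4.33333, 2.66667); divide by 8.00000 → v2 = (1.00000, 0.54167, 0.33333)
Av2 = (8.41667, 3.00000, 5.62500); divide by 8.41667 → v3 = (1.00000, 0.35644, 0.66832)
Requested entry of v3: 288/808 = 0.3564

0.3564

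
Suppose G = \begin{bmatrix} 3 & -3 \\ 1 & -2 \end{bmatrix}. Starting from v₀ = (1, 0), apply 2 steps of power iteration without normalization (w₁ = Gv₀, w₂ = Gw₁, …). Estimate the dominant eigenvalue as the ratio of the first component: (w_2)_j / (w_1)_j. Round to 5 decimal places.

w1 = Gv₀ = (3·1 + (-3)·0; 1·1 + (-2)·0) = (3, 1)
w2 = Gw1 = (3·3 + (-3)·1; 1·3 + (-2)·1) = (6, 1)
Ratio at component: 6 / 3 = 2.00000

λ ≈ 2.00000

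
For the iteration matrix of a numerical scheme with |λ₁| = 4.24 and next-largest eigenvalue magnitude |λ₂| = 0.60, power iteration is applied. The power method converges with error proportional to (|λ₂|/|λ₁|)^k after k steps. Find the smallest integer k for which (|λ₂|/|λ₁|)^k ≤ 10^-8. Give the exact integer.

|λ₂/λ₁| = 0.60/4.24 = 0.14151
Need k ≥ ln(10^-8) / ln(0.14151) = -18.4207 / -1.9554 ≈ 9.420
Smallest integer k satisfying the bound: 10

10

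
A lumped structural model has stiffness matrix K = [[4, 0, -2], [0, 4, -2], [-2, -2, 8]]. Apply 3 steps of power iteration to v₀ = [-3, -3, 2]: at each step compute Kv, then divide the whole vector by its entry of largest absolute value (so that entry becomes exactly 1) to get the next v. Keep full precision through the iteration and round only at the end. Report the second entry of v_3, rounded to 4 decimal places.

-0.3793

Kv0 = (-16.00000, -16.00000, 28.00000); divide by 28.00000 → v1 = (-0.57143, -0.57143, 1.00000)
Kv1 = (-4.28571, -4.28571, 10.28571); divide by 10.28571 → v2 = (-0.41667, -0.41667, 1.00000)
Kv2 = (-3.66667, -3.66667, 9.66667); divide by 9.66667 → v3 = (-0.37931, -0.37931, 1.00000)
Requested entry of v3: -1056/2784 = -0.3793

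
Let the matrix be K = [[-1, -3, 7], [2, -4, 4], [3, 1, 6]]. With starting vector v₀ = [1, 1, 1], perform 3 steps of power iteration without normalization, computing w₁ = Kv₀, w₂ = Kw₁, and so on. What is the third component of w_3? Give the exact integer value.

647

w1 = Kv₀ = (3, 2, 10)
w2 = Kw1 = (61, 38, 71)
w3 = Kw2 = (322, 254, 647)
The requested component of w3 is 647.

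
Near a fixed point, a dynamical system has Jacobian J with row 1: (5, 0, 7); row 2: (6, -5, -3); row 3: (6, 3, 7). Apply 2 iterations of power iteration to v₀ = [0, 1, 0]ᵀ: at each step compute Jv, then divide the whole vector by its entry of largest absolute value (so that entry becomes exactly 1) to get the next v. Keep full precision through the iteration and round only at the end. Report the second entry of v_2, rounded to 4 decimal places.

0.7619

Jv0 = (0.00000, -5.00000, 3.00000); divide by -5.00000 → v1 = (0.00000, 1.00000, -0.60000)
Jv1 = (-4.20000, -3.20000, -1.20000); divide by -4.20000 → v2 = (1.00000, 0.76190, 0.28571)
Requested entry of v2: 16/21 = 0.7619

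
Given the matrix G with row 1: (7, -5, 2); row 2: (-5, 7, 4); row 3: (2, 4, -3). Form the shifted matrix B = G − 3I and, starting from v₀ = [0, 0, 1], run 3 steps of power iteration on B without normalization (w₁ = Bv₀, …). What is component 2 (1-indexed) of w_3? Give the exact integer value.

B = G − 3I has rows (4, -5, 2); (-5, 4, 4); (2, 4, -6)
w1 = Bv₀ = (2, 4, -6)
w2 = Bw1 = (-24, -18, 56)
w3 = Bw2 = (106, 272, -456)
Requested component of w3: 272

272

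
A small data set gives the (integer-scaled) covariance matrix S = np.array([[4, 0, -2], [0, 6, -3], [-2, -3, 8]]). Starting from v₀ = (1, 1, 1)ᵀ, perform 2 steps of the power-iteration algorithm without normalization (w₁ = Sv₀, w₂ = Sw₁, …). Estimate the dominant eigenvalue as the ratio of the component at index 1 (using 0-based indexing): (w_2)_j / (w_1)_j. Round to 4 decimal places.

w1 = Sv₀ = (4·1 + 0·1 + (-2)·1; 0·1 + 6·1 + (-3)·1; (-2)·1 + (-3)·1 + 8·1) = (2, 3, 3)
w2 = Sw1 = (4·2 + 0·3 + (-2)·3; 0·2 + 6·3 + (-3)·3; (-2)·2 + (-3)·3 + 8·3) = (2, 9, 11)
Ratio at component: 9 / 3 = 3.0000

λ ≈ 3.0000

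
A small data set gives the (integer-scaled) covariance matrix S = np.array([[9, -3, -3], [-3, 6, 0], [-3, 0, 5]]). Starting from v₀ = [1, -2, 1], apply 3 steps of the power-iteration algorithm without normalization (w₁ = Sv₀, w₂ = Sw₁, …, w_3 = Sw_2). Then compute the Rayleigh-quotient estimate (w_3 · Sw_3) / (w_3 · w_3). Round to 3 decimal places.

11.695

w1 = Sv₀ = (9·1 + (-3)·(-2) + (-3)·1; (-3)·1 + 6·(-2) + 0·1; (-3)·1 + 0·(-2) + 5·1) = (12, -15, 2)
w2 = Sw1 = (9·12 + (-3)·(-15) + (-3)·2; (-3)·12 + 6·(-15) + 0·2; (-3)·12 + 0·(-15) + 5·2) = (147, -126, -26)
w3 = Sw2 = (1779, -1197, -571)
Sw3 = (21315, -12519, -8192)
w3·Sw3 = 1779·21315 + (-1197)·(-12519) + (-571)·(-8192) = 57582260; w3·w3 = 1779·1779 + (-1197)·(-1197) + (-571)·(-571) = 4923691
λ ≈ 57582260/4923691 = 11.695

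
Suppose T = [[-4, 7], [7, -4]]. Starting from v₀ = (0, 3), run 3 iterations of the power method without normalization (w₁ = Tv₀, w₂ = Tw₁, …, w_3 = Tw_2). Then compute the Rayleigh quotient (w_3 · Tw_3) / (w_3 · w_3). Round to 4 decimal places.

w1 = Tv₀ = (21, -12)
w2 = Tw1 = (-168, 195)
w3 = Tw2 = (2037, -1956)
Tw3 = (-21840, 22083)
w3·Tw3 = 2037·(-21840) + (-1956)·22083 = -87682428; w3·w3 = 2037·2037 + (-1956)·(-1956) = 7975305
λ ≈ -87682428/7975305 = -10.9942

λ ≈ -10.9942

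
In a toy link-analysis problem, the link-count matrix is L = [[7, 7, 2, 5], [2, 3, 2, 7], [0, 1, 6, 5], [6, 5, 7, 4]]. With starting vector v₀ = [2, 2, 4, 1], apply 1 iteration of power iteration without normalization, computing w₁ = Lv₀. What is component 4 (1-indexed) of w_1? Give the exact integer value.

54

w1 = Lv₀ = (7·2 + 7·2 + 2·4 + 5·1; 2·2 + 3·2 + 2·4 + 7·1; 0·2 + 1·2 + 6·4 + 5·1; 6·2 + 5·2 + 7·4 + 4·1) = (41, 25, 31, 54)
The requested component of w1 is 54.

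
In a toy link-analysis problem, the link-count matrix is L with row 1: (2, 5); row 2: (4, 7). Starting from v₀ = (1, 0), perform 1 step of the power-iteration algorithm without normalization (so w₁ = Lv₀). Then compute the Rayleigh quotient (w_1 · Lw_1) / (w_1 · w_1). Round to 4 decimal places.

w1 = Lv₀ = (2·1 + 5·0; 4·1 + 7·0) = (2, 4)
Lw1 = (24, 36)
w1·Lw1 = 2·24 + 4·36 = 192; w1·w1 = 2·2 + 4·4 = 20
λ ≈ 192/20 = 9.6000

λ ≈ 9.6000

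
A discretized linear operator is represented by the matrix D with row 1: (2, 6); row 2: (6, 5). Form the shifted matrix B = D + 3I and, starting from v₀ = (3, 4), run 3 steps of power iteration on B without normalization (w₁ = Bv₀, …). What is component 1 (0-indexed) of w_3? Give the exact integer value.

B = D + 3I has rows (5, 6); (6, 8)
w1 = Bv₀ = (39, 50)
w2 = Bw1 = (495, 634)
w3 = Bw2 = (6279, 8042)
Requested component of w3: 8042

8042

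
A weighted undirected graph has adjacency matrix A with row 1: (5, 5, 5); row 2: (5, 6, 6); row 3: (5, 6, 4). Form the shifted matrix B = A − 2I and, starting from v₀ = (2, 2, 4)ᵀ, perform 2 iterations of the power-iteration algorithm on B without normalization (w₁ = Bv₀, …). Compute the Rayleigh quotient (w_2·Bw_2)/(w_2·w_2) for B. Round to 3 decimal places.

B = A − 2I has rows (3, 5, 5); (5, 4, 6); (5, 6, 2)
w1 = Bv₀ = (36, 42, 30)
w2 = Bw1 = (468, 528, 492)
Bw2 = (6504, 7404, 6492)
w2·Bw2 = 10147248; w2·w2 = 739872; μ ≈ 10147248/739872 = 13.715

13.715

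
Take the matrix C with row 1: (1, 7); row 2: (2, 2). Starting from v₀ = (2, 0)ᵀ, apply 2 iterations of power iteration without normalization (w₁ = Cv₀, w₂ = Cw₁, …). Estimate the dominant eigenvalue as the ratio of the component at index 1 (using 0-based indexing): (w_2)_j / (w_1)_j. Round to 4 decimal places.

w1 = Cv₀ = (2, 4)
w2 = Cw1 = (30, 12)
Ratio at component: 12 / 4 = 3.0000

λ ≈ 3.0000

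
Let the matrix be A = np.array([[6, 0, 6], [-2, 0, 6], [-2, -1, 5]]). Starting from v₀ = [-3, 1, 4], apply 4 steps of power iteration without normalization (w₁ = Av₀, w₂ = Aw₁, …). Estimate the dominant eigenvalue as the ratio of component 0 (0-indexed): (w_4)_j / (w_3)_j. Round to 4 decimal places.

5.6468

w1 = Av₀ = (6, 30, 25)
w2 = Aw1 = (186, 138, 83)
w3 = Aw2 = (1614, 126, -95)
w4 = Aw3 = (9114, -3798, -3829)
Ratio at component: 9114 / 1614 = 5.6468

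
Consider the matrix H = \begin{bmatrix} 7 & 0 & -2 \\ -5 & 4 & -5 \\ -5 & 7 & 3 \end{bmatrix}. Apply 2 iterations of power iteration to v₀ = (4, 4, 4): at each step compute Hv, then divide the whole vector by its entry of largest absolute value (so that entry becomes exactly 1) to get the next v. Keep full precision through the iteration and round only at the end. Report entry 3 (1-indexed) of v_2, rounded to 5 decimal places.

Hv0 = (20.000000, -24.000000, 20.000000); divide by -24.000000 → v1 = (-0.833333, 1.000000, -0.833333)
Hv1 = (-4.166667, 12.333333, 8.666667); divide by 12.333333 → v2 = (-0.337838, 1.000000, 0.702703)
Requested entry of v2: -208/-296 = 0.70270

0.70270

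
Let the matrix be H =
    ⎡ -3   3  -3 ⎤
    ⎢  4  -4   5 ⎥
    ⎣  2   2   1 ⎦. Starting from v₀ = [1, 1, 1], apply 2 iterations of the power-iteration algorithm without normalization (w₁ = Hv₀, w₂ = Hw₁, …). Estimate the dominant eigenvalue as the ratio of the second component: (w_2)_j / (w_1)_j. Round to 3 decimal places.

w1 = Hv₀ = ((-3)·1 + 3·1 + (-3)·1; 4·1 + (-4)·1 + 5·1; 2·1 + 2·1 + 1·1) = (-3, 5, 5)
w2 = Hw1 = ((-3)·(-3) + 3·5 + (-3)·5; 4·(-3) + (-4)·5 + 5·5; 2·(-3) + 2·5 + 1·5) = (9, -7, 9)
Ratio at component: -7 / 5 = -1.400

-1.400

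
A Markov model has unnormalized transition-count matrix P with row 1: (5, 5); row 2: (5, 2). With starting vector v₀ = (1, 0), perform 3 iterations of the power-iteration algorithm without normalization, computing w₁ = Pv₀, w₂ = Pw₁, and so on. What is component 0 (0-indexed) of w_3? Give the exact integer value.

w1 = Pv₀ = (5·1 + 5·0; 5·1 + 2·0) = (5, 5)
w2 = Pw1 = (5·5 + 5·5; 5·5 + 2·5) = (50, 35)
w3 = Pw2 = (425, 320)
The requested component of w3 is 425.

425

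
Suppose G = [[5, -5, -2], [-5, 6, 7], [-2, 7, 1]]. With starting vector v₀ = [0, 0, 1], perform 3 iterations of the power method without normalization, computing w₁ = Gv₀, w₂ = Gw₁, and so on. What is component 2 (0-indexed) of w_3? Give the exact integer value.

w1 = Gv₀ = (5·0 + (-5)·0 + (-2)·1; (-5)·0 + 6·0 + 7·1; (-2)·0 + 7·0 + 1·1) = (-2, 7, 1)
w2 = Gw1 = (5·(-2) + (-5)·7 + (-2)·1; (-5)·(-2) + 6·7 + 7·1; (-2)·(-2) + 7·7 + 1·1) = (-47, 59, 54)
w3 = Gw2 = (-638, 967, 561)
The requested component of w3 is 561.

561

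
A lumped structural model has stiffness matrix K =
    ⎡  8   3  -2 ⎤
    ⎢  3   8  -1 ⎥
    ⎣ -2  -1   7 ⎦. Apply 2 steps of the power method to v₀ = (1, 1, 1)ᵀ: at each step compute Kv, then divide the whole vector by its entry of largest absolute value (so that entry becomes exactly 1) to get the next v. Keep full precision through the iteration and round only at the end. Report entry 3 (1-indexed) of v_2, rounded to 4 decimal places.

Kv0 = (9.00000, 10.00000, 4.00000); divide by 10.00000 → v1 = (0.90000, 1.00000, 0.40000)
Kv1 = (9.40000, 10.30000, 0.00000); divide by 10.30000 → v2 = (0.91262, 1.00000, 0.00000)
Requested entry of v2: 0/103 = 0.0000

0.0000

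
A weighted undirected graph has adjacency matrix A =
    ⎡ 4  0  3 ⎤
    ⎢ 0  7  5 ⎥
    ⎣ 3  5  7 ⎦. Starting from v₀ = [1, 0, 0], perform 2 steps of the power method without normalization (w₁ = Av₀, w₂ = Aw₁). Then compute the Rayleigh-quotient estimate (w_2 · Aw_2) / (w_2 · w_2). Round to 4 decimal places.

λ ≈ 11.1387

w1 = Av₀ = (4·1 + 0·0 + 3·0; 0·1 + 7·0 + 5·0; 3·1 + 5·0 + 7·0) = (4, 0, 3)
w2 = Aw1 = (4·4 + 0·0 + 3·3; 0·4 + 7·0 + 5·3; 3·4 + 5·0 + 7·3) = (25, 15, 33)
Aw2 = (199, 270, 381)
w2·Aw2 = 25·199 + 15·270 + 33·381 = 21598; w2·w2 = 25·25 + 15·15 + 33·33 = 1939
λ ≈ 21598/1939 = 11.1387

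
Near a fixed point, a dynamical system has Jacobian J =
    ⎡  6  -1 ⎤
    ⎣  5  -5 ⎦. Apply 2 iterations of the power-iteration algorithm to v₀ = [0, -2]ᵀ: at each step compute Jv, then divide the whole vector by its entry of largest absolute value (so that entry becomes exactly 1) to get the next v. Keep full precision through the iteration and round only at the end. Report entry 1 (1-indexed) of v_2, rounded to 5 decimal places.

Jv0 = (2.000000, 10.000000); divide by 10.000000 → v1 = (0.200000, 1.000000)
Jv1 = (0.200000, -4.000000); divide by -4.000000 → v2 = (-0.050000, 1.000000)
Requested entry of v2: 2/-40 = -0.05000

-0.05000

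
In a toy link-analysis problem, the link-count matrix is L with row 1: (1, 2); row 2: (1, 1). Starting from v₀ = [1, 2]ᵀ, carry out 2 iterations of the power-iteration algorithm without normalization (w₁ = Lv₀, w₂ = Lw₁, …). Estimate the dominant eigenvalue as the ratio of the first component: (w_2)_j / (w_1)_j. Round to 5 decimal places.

w1 = Lv₀ = (1·1 + 2·2; 1·1 + 1·2) = (5, 3)
w2 = Lw1 = (1·5 + 2·3; 1·5 + 1·3) = (11, 8)
Ratio at component: 11 / 5 = 2.20000

2.20000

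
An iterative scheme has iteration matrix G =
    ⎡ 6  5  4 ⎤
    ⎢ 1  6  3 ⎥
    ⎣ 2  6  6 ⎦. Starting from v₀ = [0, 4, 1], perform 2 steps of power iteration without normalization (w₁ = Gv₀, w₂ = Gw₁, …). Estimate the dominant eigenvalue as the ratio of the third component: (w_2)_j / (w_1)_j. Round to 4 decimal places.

w1 = Gv₀ = (6·0 + 5·4 + 4·1; 1·0 + 6·4 + 3·1; 2·0 + 6·4 + 6·1) = (24, 27, 30)
w2 = Gw1 = (6·24 + 5·27 + 4·30; 1·24 + 6·27 + 3·30; 2·24 + 6·27 + 6·30) = (399, 276, 390)
Ratio at component: 390 / 30 = 13.0000

13.0000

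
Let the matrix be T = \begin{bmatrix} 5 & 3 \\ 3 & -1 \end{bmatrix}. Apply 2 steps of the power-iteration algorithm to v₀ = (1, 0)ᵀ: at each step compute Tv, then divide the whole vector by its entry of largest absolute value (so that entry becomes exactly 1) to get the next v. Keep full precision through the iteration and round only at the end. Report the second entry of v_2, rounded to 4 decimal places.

Tv0 = (5.00000, 3.00000); divide by 5.00000 → v1 = (1.00000, 0.60000)
Tv1 = (6.80000, 2.40000); divide by 6.80000 → v2 = (1.00000, 0.35294)
Requested entry of v2: 12/34 = 0.3529

0.3529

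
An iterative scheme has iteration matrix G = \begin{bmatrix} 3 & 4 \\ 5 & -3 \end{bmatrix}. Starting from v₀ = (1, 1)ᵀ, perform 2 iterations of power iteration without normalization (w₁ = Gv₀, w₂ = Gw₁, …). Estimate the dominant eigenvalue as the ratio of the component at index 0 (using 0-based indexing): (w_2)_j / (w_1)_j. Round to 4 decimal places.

4.1429

w1 = Gv₀ = (3·1 + 4·1; 5·1 + (-3)·1) = (7, 2)
w2 = Gw1 = (3·7 + 4·2; 5·7 + (-3)·2) = (29, 29)
Ratio at component: 29 / 7 = 4.1429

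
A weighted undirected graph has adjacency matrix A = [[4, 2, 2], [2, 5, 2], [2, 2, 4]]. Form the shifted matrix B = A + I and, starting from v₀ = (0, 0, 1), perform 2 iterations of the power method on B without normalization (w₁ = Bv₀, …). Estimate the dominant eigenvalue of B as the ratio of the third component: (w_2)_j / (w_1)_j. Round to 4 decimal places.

B = A + I has rows (5, 2, 2); (2, 6, 2); (2, 2, 5)
w1 = Bv₀ = (5·0 + 2·0 + 2·1; 2·0 + 6·0 + 2·1; 2·0 + 2·0 + 5·1) = (2, 2, 5)
w2 = Bw1 = (5·2 + 2·2 + 2·5; 2·2 + 6·2 + 2·5; 2·2 + 2·2 + 5·5) = (24, 26, 33)
Ratio: 33/5 = 6.6000

μ ≈ 6.6000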